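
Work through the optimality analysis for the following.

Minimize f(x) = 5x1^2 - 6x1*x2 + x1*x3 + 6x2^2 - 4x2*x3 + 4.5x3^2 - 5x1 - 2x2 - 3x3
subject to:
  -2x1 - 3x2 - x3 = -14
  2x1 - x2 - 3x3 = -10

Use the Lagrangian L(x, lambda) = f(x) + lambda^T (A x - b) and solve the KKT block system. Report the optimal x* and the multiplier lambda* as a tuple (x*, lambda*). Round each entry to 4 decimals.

Form the Lagrangian:
  L(x, lambda) = (1/2) x^T Q x + c^T x + lambda^T (A x - b)
Stationarity (grad_x L = 0): Q x + c + A^T lambda = 0.
Primal feasibility: A x = b.

This gives the KKT block system:
  [ Q   A^T ] [ x     ]   [-c ]
  [ A    0  ] [ lambda ] = [ b ]

Solving the linear system:
  x*      = (1.2453, 2.7547, 3.2453)
  lambda* = (1.9222, 4.8373)
  f(x*)   = 26.9057

x* = (1.2453, 2.7547, 3.2453), lambda* = (1.9222, 4.8373)


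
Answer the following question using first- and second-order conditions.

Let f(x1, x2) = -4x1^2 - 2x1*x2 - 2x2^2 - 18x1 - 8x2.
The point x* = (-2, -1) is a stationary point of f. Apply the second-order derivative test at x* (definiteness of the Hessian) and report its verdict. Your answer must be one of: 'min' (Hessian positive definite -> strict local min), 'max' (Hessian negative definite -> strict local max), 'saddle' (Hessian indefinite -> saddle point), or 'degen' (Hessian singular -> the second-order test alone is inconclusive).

Compute the Hessian H = grad^2 f:
  H = [[-8, -2], [-2, -4]]
Verify stationarity: grad f(x*) = H x* + g = (0, 0).
Eigenvalues of H: -8.8284, -3.1716.
Both eigenvalues < 0, so H is negative definite -> x* is a strict local max.

max


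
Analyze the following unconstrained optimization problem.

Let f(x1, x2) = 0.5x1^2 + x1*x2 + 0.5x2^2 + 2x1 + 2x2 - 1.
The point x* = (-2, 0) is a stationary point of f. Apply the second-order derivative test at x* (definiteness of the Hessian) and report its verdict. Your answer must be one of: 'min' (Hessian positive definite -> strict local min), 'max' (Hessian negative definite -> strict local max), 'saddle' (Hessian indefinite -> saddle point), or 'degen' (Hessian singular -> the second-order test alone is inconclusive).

Compute the Hessian H = grad^2 f:
  H = [[1, 1], [1, 1]]
Verify stationarity: grad f(x*) = H x* + g = (0, 0).
Eigenvalues of H: 0, 2.
H has a zero eigenvalue (singular; positive semidefinite but not definite), so H is neither positive definite, negative definite, nor indefinite. The second-order test alone is inconclusive -> degen.
(Indeed, f is constant along the null direction of H through x*, so x* is not a strict local extremum.)

degen


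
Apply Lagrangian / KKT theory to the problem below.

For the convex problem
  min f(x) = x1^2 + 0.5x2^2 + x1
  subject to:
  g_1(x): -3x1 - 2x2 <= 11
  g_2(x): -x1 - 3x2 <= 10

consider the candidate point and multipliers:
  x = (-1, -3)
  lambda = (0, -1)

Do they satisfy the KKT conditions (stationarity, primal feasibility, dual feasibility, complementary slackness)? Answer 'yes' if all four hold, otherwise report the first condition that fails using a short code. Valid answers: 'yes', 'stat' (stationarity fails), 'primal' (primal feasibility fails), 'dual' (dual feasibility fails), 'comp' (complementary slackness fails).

Gradient of f: grad f(x) = Q x + c = (-1, -3)
Constraint values g_i(x) = a_i^T x - b_i:
  g_1((-1, -3)) = -2
  g_2((-1, -3)) = 0
Stationarity residual: grad f(x) + sum_i lambda_i a_i = (0, 0)
  -> stationarity OK
Primal feasibility (all g_i <= 0): OK
Dual feasibility (all lambda_i >= 0): FAILS
Complementary slackness (lambda_i * g_i(x) = 0 for all i): OK

Verdict: the first failing condition is dual_feasibility -> dual.

dual


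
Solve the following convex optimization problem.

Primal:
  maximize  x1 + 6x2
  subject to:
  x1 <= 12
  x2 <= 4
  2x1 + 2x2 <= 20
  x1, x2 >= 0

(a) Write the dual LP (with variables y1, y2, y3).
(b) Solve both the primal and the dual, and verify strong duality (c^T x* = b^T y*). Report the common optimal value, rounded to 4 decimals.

The standard primal-dual pair for 'max c^T x s.t. A x <= b, x >= 0' is:
  Dual:  min b^T y  s.t.  A^T y >= c,  y >= 0.

So the dual LP is:
  minimize  12y1 + 4y2 + 20y3
  subject to:
    y1 + 2y3 >= 1
    y2 + 2y3 >= 6
    y1, y2, y3 >= 0

Solving the primal: x* = (6, 4).
  primal value c^T x* = 30.
Solving the dual: y* = (0, 5, 0.5).
  dual value b^T y* = 30.
Strong duality: c^T x* = b^T y*. Confirmed.

30


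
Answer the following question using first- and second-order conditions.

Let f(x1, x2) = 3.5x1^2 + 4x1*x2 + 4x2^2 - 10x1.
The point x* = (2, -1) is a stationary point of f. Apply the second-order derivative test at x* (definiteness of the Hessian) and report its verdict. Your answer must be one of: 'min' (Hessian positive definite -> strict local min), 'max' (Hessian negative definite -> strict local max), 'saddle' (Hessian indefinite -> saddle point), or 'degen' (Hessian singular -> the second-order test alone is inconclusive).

Compute the Hessian H = grad^2 f:
  H = [[7, 4], [4, 8]]
Verify stationarity: grad f(x*) = H x* + g = (0, 0).
Eigenvalues of H: 3.4689, 11.5311.
Both eigenvalues > 0, so H is positive definite -> x* is a strict local min.

min


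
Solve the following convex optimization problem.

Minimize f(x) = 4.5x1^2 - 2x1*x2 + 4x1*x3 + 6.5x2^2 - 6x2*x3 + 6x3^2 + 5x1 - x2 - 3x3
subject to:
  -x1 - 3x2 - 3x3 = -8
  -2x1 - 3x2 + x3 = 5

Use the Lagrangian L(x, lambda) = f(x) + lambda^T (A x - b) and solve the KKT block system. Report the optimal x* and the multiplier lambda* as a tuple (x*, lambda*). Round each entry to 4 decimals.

Form the Lagrangian:
  L(x, lambda) = (1/2) x^T Q x + c^T x + lambda^T (A x - b)
Stationarity (grad_x L = 0): Q x + c + A^T lambda = 0.
Primal feasibility: A x = b.

This gives the KKT block system:
  [ Q   A^T ] [ x     ]   [-c ]
  [ A    0  ] [ lambda ] = [ b ]

Solving the linear system:
  x*      = (-2.2424, 0.7247, 2.6894)
  lambda* = (3.7196, -4.7964)
  f(x*)   = 16.8668

x* = (-2.2424, 0.7247, 2.6894), lambda* = (3.7196, -4.7964)


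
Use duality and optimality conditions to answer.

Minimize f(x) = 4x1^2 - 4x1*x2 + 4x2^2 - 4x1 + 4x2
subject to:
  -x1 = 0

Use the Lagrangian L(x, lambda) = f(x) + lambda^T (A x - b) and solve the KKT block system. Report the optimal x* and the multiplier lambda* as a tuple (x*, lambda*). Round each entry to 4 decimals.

Form the Lagrangian:
  L(x, lambda) = (1/2) x^T Q x + c^T x + lambda^T (A x - b)
Stationarity (grad_x L = 0): Q x + c + A^T lambda = 0.
Primal feasibility: A x = b.

This gives the KKT block system:
  [ Q   A^T ] [ x     ]   [-c ]
  [ A    0  ] [ lambda ] = [ b ]

Solving the linear system:
  x*      = (0, -0.5)
  lambda* = (-2)
  f(x*)   = -1

x* = (0, -0.5), lambda* = (-2)


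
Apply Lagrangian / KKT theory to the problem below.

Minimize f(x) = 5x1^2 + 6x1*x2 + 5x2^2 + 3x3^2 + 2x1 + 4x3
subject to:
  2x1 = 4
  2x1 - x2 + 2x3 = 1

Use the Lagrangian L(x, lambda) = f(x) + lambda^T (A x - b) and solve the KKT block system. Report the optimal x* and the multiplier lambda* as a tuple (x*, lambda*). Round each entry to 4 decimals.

Form the Lagrangian:
  L(x, lambda) = (1/2) x^T Q x + c^T x + lambda^T (A x - b)
Stationarity (grad_x L = 0): Q x + c + A^T lambda = 0.
Primal feasibility: A x = b.

This gives the KKT block system:
  [ Q   A^T ] [ x     ]   [-c ]
  [ A    0  ] [ lambda ] = [ b ]

Solving the linear system:
  x*      = (2, -0.8261, -1.913)
  lambda* = (-12.2609, 3.7391)
  f(x*)   = 20.8261

x* = (2, -0.8261, -1.913), lambda* = (-12.2609, 3.7391)


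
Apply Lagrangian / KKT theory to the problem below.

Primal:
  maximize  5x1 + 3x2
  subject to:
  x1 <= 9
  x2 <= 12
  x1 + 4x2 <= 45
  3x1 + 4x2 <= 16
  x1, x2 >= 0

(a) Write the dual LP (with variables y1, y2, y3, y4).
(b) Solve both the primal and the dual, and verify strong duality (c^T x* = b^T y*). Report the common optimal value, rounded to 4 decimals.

The standard primal-dual pair for 'max c^T x s.t. A x <= b, x >= 0' is:
  Dual:  min b^T y  s.t.  A^T y >= c,  y >= 0.

So the dual LP is:
  minimize  9y1 + 12y2 + 45y3 + 16y4
  subject to:
    y1 + y3 + 3y4 >= 5
    y2 + 4y3 + 4y4 >= 3
    y1, y2, y3, y4 >= 0

Solving the primal: x* = (5.3333, 0).
  primal value c^T x* = 26.6667.
Solving the dual: y* = (0, 0, 0, 1.6667).
  dual value b^T y* = 26.6667.
Strong duality: c^T x* = b^T y*. Confirmed.

26.6667


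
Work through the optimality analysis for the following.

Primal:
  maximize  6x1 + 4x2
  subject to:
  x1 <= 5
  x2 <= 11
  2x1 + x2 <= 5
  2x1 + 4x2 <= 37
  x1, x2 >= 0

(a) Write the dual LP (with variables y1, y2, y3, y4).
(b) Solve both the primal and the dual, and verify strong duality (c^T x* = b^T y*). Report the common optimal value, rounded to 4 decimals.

The standard primal-dual pair for 'max c^T x s.t. A x <= b, x >= 0' is:
  Dual:  min b^T y  s.t.  A^T y >= c,  y >= 0.

So the dual LP is:
  minimize  5y1 + 11y2 + 5y3 + 37y4
  subject to:
    y1 + 2y3 + 2y4 >= 6
    y2 + y3 + 4y4 >= 4
    y1, y2, y3, y4 >= 0

Solving the primal: x* = (0, 5).
  primal value c^T x* = 20.
Solving the dual: y* = (0, 0, 4, 0).
  dual value b^T y* = 20.
Strong duality: c^T x* = b^T y*. Confirmed.

20


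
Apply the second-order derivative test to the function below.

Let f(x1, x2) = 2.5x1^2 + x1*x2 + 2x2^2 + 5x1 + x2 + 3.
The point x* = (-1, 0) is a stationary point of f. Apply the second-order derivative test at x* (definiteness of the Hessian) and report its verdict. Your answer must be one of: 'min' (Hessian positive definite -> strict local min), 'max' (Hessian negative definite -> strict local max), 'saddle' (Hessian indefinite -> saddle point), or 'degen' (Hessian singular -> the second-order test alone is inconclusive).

Compute the Hessian H = grad^2 f:
  H = [[5, 1], [1, 4]]
Verify stationarity: grad f(x*) = H x* + g = (0, 0).
Eigenvalues of H: 3.382, 5.618.
Both eigenvalues > 0, so H is positive definite -> x* is a strict local min.

min


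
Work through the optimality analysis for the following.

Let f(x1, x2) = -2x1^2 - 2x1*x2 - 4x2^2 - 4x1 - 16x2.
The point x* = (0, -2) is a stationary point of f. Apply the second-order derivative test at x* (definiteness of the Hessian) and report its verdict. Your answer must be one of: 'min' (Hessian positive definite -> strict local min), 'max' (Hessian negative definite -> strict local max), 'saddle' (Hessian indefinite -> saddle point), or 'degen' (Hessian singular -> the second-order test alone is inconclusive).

Compute the Hessian H = grad^2 f:
  H = [[-4, -2], [-2, -8]]
Verify stationarity: grad f(x*) = H x* + g = (0, 0).
Eigenvalues of H: -8.8284, -3.1716.
Both eigenvalues < 0, so H is negative definite -> x* is a strict local max.

max


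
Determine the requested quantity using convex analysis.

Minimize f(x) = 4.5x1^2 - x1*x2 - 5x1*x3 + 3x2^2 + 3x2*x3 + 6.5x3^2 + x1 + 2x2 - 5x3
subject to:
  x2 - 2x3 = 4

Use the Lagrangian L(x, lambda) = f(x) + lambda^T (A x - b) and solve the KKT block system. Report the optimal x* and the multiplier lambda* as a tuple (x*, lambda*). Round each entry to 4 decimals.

Form the Lagrangian:
  L(x, lambda) = (1/2) x^T Q x + c^T x + lambda^T (A x - b)
Stationarity (grad_x L = 0): Q x + c + A^T lambda = 0.
Primal feasibility: A x = b.

This gives the KKT block system:
  [ Q   A^T ] [ x     ]   [-c ]
  [ A    0  ] [ lambda ] = [ b ]

Solving the linear system:
  x*      = (-0.6786, 1.398, -1.301)
  lambda* = (-7.1633)
  f(x*)   = 18.6378

x* = (-0.6786, 1.398, -1.301), lambda* = (-7.1633)


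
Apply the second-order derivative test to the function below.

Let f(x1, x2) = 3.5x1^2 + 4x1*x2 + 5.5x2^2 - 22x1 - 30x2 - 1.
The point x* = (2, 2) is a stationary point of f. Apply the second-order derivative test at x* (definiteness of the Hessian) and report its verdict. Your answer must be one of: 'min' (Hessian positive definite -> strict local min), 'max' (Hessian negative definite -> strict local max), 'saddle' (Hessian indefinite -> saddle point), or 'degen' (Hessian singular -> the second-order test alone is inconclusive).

Compute the Hessian H = grad^2 f:
  H = [[7, 4], [4, 11]]
Verify stationarity: grad f(x*) = H x* + g = (0, 0).
Eigenvalues of H: 4.5279, 13.4721.
Both eigenvalues > 0, so H is positive definite -> x* is a strict local min.

min


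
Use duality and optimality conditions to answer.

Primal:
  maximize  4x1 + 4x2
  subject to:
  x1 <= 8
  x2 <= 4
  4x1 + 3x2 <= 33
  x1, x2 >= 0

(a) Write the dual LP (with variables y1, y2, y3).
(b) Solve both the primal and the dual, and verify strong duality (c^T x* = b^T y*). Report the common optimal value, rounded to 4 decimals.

The standard primal-dual pair for 'max c^T x s.t. A x <= b, x >= 0' is:
  Dual:  min b^T y  s.t.  A^T y >= c,  y >= 0.

So the dual LP is:
  minimize  8y1 + 4y2 + 33y3
  subject to:
    y1 + 4y3 >= 4
    y2 + 3y3 >= 4
    y1, y2, y3 >= 0

Solving the primal: x* = (5.25, 4).
  primal value c^T x* = 37.
Solving the dual: y* = (0, 1, 1).
  dual value b^T y* = 37.
Strong duality: c^T x* = b^T y*. Confirmed.

37


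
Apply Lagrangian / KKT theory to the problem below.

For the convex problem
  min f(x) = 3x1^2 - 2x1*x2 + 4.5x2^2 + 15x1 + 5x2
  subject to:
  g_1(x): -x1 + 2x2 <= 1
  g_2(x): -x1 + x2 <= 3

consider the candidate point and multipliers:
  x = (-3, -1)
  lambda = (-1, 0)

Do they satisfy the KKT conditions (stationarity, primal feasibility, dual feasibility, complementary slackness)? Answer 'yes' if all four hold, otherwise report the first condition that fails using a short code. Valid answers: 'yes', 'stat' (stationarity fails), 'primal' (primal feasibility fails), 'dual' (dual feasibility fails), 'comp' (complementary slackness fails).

Gradient of f: grad f(x) = Q x + c = (-1, 2)
Constraint values g_i(x) = a_i^T x - b_i:
  g_1((-3, -1)) = 0
  g_2((-3, -1)) = -1
Stationarity residual: grad f(x) + sum_i lambda_i a_i = (0, 0)
  -> stationarity OK
Primal feasibility (all g_i <= 0): OK
Dual feasibility (all lambda_i >= 0): FAILS
Complementary slackness (lambda_i * g_i(x) = 0 for all i): OK

Verdict: the first failing condition is dual_feasibility -> dual.

dual


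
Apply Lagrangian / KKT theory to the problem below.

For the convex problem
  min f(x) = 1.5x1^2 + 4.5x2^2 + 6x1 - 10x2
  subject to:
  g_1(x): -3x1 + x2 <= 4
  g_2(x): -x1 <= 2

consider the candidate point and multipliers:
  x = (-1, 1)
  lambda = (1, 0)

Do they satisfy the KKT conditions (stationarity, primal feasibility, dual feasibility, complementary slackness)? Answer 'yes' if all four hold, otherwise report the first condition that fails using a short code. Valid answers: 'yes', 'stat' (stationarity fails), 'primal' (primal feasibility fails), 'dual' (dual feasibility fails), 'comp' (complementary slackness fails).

Gradient of f: grad f(x) = Q x + c = (3, -1)
Constraint values g_i(x) = a_i^T x - b_i:
  g_1((-1, 1)) = 0
  g_2((-1, 1)) = -1
Stationarity residual: grad f(x) + sum_i lambda_i a_i = (0, 0)
  -> stationarity OK
Primal feasibility (all g_i <= 0): OK
Dual feasibility (all lambda_i >= 0): OK
Complementary slackness (lambda_i * g_i(x) = 0 for all i): OK

Verdict: yes, KKT holds.

yes


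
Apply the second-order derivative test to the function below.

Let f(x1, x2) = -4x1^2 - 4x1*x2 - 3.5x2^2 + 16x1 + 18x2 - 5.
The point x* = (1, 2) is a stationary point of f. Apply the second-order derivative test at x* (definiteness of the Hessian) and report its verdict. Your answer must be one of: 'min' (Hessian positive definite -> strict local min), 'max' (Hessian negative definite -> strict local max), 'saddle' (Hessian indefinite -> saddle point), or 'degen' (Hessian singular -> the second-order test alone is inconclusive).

Compute the Hessian H = grad^2 f:
  H = [[-8, -4], [-4, -7]]
Verify stationarity: grad f(x*) = H x* + g = (0, 0).
Eigenvalues of H: -11.5311, -3.4689.
Both eigenvalues < 0, so H is negative definite -> x* is a strict local max.

max


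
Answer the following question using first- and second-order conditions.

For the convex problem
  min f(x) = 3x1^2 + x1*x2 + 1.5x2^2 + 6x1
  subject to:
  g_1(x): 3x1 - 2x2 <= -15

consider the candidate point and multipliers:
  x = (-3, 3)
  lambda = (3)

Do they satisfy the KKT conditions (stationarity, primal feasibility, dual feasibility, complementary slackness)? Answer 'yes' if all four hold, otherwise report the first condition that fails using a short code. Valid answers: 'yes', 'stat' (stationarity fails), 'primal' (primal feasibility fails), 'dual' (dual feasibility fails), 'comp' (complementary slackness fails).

Gradient of f: grad f(x) = Q x + c = (-9, 6)
Constraint values g_i(x) = a_i^T x - b_i:
  g_1((-3, 3)) = 0
Stationarity residual: grad f(x) + sum_i lambda_i a_i = (0, 0)
  -> stationarity OK
Primal feasibility (all g_i <= 0): OK
Dual feasibility (all lambda_i >= 0): OK
Complementary slackness (lambda_i * g_i(x) = 0 for all i): OK

Verdict: yes, KKT holds.

yes


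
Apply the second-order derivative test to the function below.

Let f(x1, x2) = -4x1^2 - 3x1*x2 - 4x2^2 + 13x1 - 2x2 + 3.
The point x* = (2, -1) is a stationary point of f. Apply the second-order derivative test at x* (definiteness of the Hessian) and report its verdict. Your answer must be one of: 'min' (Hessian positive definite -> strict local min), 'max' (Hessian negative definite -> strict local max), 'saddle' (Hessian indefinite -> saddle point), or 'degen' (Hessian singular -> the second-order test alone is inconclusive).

Compute the Hessian H = grad^2 f:
  H = [[-8, -3], [-3, -8]]
Verify stationarity: grad f(x*) = H x* + g = (0, 0).
Eigenvalues of H: -11, -5.
Both eigenvalues < 0, so H is negative definite -> x* is a strict local max.

max


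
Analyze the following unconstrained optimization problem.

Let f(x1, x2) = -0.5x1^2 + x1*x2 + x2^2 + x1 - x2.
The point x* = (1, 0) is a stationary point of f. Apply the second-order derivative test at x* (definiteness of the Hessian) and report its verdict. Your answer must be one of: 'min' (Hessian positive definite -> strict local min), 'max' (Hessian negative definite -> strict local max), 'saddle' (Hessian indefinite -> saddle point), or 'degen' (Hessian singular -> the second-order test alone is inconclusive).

Compute the Hessian H = grad^2 f:
  H = [[-1, 1], [1, 2]]
Verify stationarity: grad f(x*) = H x* + g = (0, 0).
Eigenvalues of H: -1.3028, 2.3028.
Eigenvalues have mixed signs, so H is indefinite -> x* is a saddle point.

saddle


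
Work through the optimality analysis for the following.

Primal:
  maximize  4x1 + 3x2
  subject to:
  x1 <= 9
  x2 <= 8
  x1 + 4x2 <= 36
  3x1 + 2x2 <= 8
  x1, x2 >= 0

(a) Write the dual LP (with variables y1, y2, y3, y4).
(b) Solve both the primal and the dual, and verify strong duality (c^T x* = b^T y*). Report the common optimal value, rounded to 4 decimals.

The standard primal-dual pair for 'max c^T x s.t. A x <= b, x >= 0' is:
  Dual:  min b^T y  s.t.  A^T y >= c,  y >= 0.

So the dual LP is:
  minimize  9y1 + 8y2 + 36y3 + 8y4
  subject to:
    y1 + y3 + 3y4 >= 4
    y2 + 4y3 + 2y4 >= 3
    y1, y2, y3, y4 >= 0

Solving the primal: x* = (0, 4).
  primal value c^T x* = 12.
Solving the dual: y* = (0, 0, 0, 1.5).
  dual value b^T y* = 12.
Strong duality: c^T x* = b^T y*. Confirmed.

12


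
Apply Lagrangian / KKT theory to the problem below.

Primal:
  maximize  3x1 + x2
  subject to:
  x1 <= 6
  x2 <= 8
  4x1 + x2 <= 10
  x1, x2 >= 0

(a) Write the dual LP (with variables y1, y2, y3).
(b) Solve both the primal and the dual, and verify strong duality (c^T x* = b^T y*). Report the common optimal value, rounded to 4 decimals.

The standard primal-dual pair for 'max c^T x s.t. A x <= b, x >= 0' is:
  Dual:  min b^T y  s.t.  A^T y >= c,  y >= 0.

So the dual LP is:
  minimize  6y1 + 8y2 + 10y3
  subject to:
    y1 + 4y3 >= 3
    y2 + y3 >= 1
    y1, y2, y3 >= 0

Solving the primal: x* = (0.5, 8).
  primal value c^T x* = 9.5.
Solving the dual: y* = (0, 0.25, 0.75).
  dual value b^T y* = 9.5.
Strong duality: c^T x* = b^T y*. Confirmed.

9.5


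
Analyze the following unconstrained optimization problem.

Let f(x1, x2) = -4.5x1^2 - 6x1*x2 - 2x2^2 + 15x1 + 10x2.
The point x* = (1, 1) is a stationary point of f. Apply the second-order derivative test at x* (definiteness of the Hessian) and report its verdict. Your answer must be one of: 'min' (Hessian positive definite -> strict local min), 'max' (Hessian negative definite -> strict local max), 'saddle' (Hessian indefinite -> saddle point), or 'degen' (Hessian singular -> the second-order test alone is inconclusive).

Compute the Hessian H = grad^2 f:
  H = [[-9, -6], [-6, -4]]
Verify stationarity: grad f(x*) = H x* + g = (0, 0).
Eigenvalues of H: -13, 0.
H has a zero eigenvalue (singular; negative semidefinite but not definite), so H is neither positive definite, negative definite, nor indefinite. The second-order test alone is inconclusive -> degen.
(Indeed, f is constant along the null direction of H through x*, so x* is not a strict local extremum.)

degen


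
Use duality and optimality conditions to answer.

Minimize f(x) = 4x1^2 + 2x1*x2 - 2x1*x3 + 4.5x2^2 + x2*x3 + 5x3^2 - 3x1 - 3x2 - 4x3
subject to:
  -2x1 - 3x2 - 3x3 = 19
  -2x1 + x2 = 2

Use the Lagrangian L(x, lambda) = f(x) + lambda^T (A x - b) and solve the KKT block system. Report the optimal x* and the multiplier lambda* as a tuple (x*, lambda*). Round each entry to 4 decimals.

Form the Lagrangian:
  L(x, lambda) = (1/2) x^T Q x + c^T x + lambda^T (A x - b)
Stationarity (grad_x L = 0): Q x + c + A^T lambda = 0.
Primal feasibility: A x = b.

This gives the KKT block system:
  [ Q   A^T ] [ x     ]   [-c ]
  [ A    0  ] [ lambda ] = [ b ]

Solving the linear system:
  x*      = (-2.1002, -2.2004, -2.7329)
  lambda* = (-9.7762, 0.4079)
  f(x*)   = 104.3822

x* = (-2.1002, -2.2004, -2.7329), lambda* = (-9.7762, 0.4079)


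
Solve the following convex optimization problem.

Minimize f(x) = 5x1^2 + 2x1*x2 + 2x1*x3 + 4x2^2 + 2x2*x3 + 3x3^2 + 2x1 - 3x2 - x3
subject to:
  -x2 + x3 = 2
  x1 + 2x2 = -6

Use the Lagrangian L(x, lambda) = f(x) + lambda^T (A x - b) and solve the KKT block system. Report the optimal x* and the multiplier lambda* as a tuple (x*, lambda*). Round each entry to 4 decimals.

Form the Lagrangian:
  L(x, lambda) = (1/2) x^T Q x + c^T x + lambda^T (A x - b)
Stationarity (grad_x L = 0): Q x + c + A^T lambda = 0.
Primal feasibility: A x = b.

This gives the KKT block system:
  [ Q   A^T ] [ x     ]   [-c ]
  [ A    0  ] [ lambda ] = [ b ]

Solving the linear system:
  x*      = (-1.4286, -2.2857, -0.2857)
  lambda* = (10.1429, 17.4286)
  f(x*)   = 44.2857

x* = (-1.4286, -2.2857, -0.2857), lambda* = (10.1429, 17.4286)


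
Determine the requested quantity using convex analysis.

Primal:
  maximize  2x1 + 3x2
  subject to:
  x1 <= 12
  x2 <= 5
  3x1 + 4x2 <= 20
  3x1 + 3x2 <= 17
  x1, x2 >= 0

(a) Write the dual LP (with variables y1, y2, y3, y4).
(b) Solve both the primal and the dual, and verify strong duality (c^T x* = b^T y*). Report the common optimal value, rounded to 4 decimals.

The standard primal-dual pair for 'max c^T x s.t. A x <= b, x >= 0' is:
  Dual:  min b^T y  s.t.  A^T y >= c,  y >= 0.

So the dual LP is:
  minimize  12y1 + 5y2 + 20y3 + 17y4
  subject to:
    y1 + 3y3 + 3y4 >= 2
    y2 + 4y3 + 3y4 >= 3
    y1, y2, y3, y4 >= 0

Solving the primal: x* = (0, 5).
  primal value c^T x* = 15.
Solving the dual: y* = (0, 0.3333, 0.6667, 0).
  dual value b^T y* = 15.
Strong duality: c^T x* = b^T y*. Confirmed.

15


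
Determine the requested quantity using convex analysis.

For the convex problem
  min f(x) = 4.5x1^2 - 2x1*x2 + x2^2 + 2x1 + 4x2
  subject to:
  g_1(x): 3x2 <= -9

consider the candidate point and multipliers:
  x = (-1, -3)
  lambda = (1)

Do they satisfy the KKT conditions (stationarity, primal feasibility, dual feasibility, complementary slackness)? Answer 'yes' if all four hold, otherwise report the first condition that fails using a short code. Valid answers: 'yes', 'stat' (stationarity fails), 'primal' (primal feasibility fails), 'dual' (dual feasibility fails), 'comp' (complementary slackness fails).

Gradient of f: grad f(x) = Q x + c = (-1, 0)
Constraint values g_i(x) = a_i^T x - b_i:
  g_1((-1, -3)) = 0
Stationarity residual: grad f(x) + sum_i lambda_i a_i = (-1, 3)
  -> stationarity FAILS
Primal feasibility (all g_i <= 0): OK
Dual feasibility (all lambda_i >= 0): OK
Complementary slackness (lambda_i * g_i(x) = 0 for all i): OK

Verdict: the first failing condition is stationarity -> stat.

stat


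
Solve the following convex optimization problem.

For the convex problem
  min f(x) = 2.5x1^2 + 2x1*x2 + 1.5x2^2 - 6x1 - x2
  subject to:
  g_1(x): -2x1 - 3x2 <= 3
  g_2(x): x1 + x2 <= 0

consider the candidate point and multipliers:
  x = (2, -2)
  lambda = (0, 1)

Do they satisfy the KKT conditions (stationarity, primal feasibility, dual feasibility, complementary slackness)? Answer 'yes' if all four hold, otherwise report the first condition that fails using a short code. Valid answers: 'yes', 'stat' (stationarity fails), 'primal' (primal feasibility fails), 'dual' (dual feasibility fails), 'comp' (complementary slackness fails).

Gradient of f: grad f(x) = Q x + c = (0, -3)
Constraint values g_i(x) = a_i^T x - b_i:
  g_1((2, -2)) = -1
  g_2((2, -2)) = 0
Stationarity residual: grad f(x) + sum_i lambda_i a_i = (1, -2)
  -> stationarity FAILS
Primal feasibility (all g_i <= 0): OK
Dual feasibility (all lambda_i >= 0): OK
Complementary slackness (lambda_i * g_i(x) = 0 for all i): OK

Verdict: the first failing condition is stationarity -> stat.

stat


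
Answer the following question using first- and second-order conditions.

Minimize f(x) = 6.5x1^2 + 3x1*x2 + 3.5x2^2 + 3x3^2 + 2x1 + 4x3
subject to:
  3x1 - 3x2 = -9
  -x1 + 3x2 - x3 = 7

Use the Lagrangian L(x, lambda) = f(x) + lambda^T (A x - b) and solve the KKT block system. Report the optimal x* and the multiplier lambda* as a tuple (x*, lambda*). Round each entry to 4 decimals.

Form the Lagrangian:
  L(x, lambda) = (1/2) x^T Q x + c^T x + lambda^T (A x - b)
Stationarity (grad_x L = 0): Q x + c + A^T lambda = 0.
Primal feasibility: A x = b.

This gives the KKT block system:
  [ Q   A^T ] [ x     ]   [-c ]
  [ A    0  ] [ lambda ] = [ b ]

Solving the linear system:
  x*      = (-1.28, 1.72, -0.56)
  lambda* = (3.3733, 0.64)
  f(x*)   = 10.54

x* = (-1.28, 1.72, -0.56), lambda* = (3.3733, 0.64)


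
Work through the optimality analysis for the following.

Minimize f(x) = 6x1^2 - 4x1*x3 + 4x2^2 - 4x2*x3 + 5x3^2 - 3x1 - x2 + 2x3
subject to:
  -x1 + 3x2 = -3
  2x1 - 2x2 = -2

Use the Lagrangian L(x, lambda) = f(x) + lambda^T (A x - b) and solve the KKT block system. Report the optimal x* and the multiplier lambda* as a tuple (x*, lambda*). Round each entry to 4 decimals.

Form the Lagrangian:
  L(x, lambda) = (1/2) x^T Q x + c^T x + lambda^T (A x - b)
Stationarity (grad_x L = 0): Q x + c + A^T lambda = 0.
Primal feasibility: A x = b.

This gives the KKT block system:
  [ Q   A^T ] [ x     ]   [-c ]
  [ A    0  ] [ lambda ] = [ b ]

Solving the linear system:
  x*      = (-3, -2, -2.2)
  lambda* = (19.2, 24.7)
  f(x*)   = 56.8

x* = (-3, -2, -2.2), lambda* = (19.2, 24.7)


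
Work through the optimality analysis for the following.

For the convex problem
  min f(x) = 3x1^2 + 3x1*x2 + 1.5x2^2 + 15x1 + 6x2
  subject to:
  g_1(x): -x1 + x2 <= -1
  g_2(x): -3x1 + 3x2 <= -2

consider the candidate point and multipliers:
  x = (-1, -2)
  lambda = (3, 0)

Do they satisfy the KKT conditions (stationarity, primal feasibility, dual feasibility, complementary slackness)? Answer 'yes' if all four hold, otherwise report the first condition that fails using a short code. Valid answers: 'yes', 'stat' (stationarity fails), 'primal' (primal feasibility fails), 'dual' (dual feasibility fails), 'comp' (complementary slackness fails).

Gradient of f: grad f(x) = Q x + c = (3, -3)
Constraint values g_i(x) = a_i^T x - b_i:
  g_1((-1, -2)) = 0
  g_2((-1, -2)) = -1
Stationarity residual: grad f(x) + sum_i lambda_i a_i = (0, 0)
  -> stationarity OK
Primal feasibility (all g_i <= 0): OK
Dual feasibility (all lambda_i >= 0): OK
Complementary slackness (lambda_i * g_i(x) = 0 for all i): OK

Verdict: yes, KKT holds.

yes


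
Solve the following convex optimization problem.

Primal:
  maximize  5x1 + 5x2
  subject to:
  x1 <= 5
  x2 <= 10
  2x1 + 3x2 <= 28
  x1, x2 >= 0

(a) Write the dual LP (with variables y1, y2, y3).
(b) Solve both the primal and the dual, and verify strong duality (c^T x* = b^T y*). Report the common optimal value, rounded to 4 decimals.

The standard primal-dual pair for 'max c^T x s.t. A x <= b, x >= 0' is:
  Dual:  min b^T y  s.t.  A^T y >= c,  y >= 0.

So the dual LP is:
  minimize  5y1 + 10y2 + 28y3
  subject to:
    y1 + 2y3 >= 5
    y2 + 3y3 >= 5
    y1, y2, y3 >= 0

Solving the primal: x* = (5, 6).
  primal value c^T x* = 55.
Solving the dual: y* = (1.6667, 0, 1.6667).
  dual value b^T y* = 55.
Strong duality: c^T x* = b^T y*. Confirmed.

55


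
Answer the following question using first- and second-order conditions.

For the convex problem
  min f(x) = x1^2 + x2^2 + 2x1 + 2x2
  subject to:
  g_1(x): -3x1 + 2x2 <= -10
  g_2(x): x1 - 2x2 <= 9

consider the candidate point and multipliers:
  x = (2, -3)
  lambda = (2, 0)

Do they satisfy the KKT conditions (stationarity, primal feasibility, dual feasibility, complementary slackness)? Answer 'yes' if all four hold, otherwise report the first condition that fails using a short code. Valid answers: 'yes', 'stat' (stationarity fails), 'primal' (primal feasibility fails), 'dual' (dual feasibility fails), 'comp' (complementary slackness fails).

Gradient of f: grad f(x) = Q x + c = (6, -4)
Constraint values g_i(x) = a_i^T x - b_i:
  g_1((2, -3)) = -2
  g_2((2, -3)) = -1
Stationarity residual: grad f(x) + sum_i lambda_i a_i = (0, 0)
  -> stationarity OK
Primal feasibility (all g_i <= 0): OK
Dual feasibility (all lambda_i >= 0): OK
Complementary slackness (lambda_i * g_i(x) = 0 for all i): FAILS

Verdict: the first failing condition is complementary_slackness -> comp.

comp


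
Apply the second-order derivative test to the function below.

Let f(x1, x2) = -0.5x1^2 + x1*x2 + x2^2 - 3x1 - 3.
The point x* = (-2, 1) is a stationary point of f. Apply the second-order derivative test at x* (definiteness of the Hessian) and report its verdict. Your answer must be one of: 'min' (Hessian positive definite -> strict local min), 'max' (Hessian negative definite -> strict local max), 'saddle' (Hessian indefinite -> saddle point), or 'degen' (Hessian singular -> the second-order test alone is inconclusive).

Compute the Hessian H = grad^2 f:
  H = [[-1, 1], [1, 2]]
Verify stationarity: grad f(x*) = H x* + g = (0, 0).
Eigenvalues of H: -1.3028, 2.3028.
Eigenvalues have mixed signs, so H is indefinite -> x* is a saddle point.

saddle


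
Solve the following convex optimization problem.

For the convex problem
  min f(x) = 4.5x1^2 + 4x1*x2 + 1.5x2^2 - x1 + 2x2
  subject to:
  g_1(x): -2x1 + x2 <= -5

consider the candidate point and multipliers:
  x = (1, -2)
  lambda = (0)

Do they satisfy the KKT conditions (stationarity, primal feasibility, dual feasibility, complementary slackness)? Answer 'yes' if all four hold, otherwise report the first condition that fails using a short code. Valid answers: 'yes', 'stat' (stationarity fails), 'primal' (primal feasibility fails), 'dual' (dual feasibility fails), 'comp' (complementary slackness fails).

Gradient of f: grad f(x) = Q x + c = (0, 0)
Constraint values g_i(x) = a_i^T x - b_i:
  g_1((1, -2)) = 1
Stationarity residual: grad f(x) + sum_i lambda_i a_i = (0, 0)
  -> stationarity OK
Primal feasibility (all g_i <= 0): FAILS
Dual feasibility (all lambda_i >= 0): OK
Complementary slackness (lambda_i * g_i(x) = 0 for all i): OK

Verdict: the first failing condition is primal_feasibility -> primal.

primal


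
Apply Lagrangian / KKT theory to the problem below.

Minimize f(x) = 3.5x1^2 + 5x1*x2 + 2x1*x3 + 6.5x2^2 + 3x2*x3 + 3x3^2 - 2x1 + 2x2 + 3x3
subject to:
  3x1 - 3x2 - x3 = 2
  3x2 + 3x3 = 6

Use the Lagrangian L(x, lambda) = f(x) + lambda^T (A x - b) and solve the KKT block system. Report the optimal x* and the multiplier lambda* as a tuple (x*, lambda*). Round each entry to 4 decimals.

Form the Lagrangian:
  L(x, lambda) = (1/2) x^T Q x + c^T x + lambda^T (A x - b)
Stationarity (grad_x L = 0): Q x + c + A^T lambda = 0.
Primal feasibility: A x = b.

This gives the KKT block system:
  [ Q   A^T ] [ x     ]   [-c ]
  [ A    0  ] [ lambda ] = [ b ]

Solving the linear system:
  x*      = (1.1823, -0.2265, 2.2265)
  lambda* = (-3.1989, -7.081)
  f(x*)   = 26.3729

x* = (1.1823, -0.2265, 2.2265), lambda* = (-3.1989, -7.081)


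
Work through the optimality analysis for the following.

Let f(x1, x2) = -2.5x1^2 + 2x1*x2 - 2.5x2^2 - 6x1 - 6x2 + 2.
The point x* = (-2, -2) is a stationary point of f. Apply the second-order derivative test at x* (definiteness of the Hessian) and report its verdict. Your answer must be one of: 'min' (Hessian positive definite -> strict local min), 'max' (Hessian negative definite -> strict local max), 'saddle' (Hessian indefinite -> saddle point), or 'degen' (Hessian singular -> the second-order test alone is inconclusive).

Compute the Hessian H = grad^2 f:
  H = [[-5, 2], [2, -5]]
Verify stationarity: grad f(x*) = H x* + g = (0, 0).
Eigenvalues of H: -7, -3.
Both eigenvalues < 0, so H is negative definite -> x* is a strict local max.

max


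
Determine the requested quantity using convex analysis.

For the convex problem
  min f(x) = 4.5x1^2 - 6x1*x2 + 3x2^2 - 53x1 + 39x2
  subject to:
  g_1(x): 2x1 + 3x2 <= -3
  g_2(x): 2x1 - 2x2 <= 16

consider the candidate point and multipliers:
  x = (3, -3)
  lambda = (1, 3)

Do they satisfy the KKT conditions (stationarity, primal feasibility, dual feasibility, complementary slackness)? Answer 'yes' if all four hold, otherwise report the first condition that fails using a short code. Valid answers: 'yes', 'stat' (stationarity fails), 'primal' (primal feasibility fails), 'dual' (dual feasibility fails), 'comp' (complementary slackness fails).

Gradient of f: grad f(x) = Q x + c = (-8, 3)
Constraint values g_i(x) = a_i^T x - b_i:
  g_1((3, -3)) = 0
  g_2((3, -3)) = -4
Stationarity residual: grad f(x) + sum_i lambda_i a_i = (0, 0)
  -> stationarity OK
Primal feasibility (all g_i <= 0): OK
Dual feasibility (all lambda_i >= 0): OK
Complementary slackness (lambda_i * g_i(x) = 0 for all i): FAILS

Verdict: the first failing condition is complementary_slackness -> comp.

comp


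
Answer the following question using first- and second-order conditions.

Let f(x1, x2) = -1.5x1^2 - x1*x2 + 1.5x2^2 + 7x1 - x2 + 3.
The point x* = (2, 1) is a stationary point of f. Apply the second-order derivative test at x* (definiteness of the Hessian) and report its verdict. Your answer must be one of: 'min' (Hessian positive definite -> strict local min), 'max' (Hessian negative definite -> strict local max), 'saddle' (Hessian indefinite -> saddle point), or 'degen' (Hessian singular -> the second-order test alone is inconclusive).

Compute the Hessian H = grad^2 f:
  H = [[-3, -1], [-1, 3]]
Verify stationarity: grad f(x*) = H x* + g = (0, 0).
Eigenvalues of H: -3.1623, 3.1623.
Eigenvalues have mixed signs, so H is indefinite -> x* is a saddle point.

saddle


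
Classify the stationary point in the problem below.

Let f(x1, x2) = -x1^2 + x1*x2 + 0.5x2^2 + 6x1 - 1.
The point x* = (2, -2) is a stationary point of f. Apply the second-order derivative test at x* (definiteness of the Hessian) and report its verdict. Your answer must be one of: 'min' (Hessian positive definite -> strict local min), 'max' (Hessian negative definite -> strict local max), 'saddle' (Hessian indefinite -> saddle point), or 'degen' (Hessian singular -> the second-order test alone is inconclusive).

Compute the Hessian H = grad^2 f:
  H = [[-2, 1], [1, 1]]
Verify stationarity: grad f(x*) = H x* + g = (0, 0).
Eigenvalues of H: -2.3028, 1.3028.
Eigenvalues have mixed signs, so H is indefinite -> x* is a saddle point.

saddle


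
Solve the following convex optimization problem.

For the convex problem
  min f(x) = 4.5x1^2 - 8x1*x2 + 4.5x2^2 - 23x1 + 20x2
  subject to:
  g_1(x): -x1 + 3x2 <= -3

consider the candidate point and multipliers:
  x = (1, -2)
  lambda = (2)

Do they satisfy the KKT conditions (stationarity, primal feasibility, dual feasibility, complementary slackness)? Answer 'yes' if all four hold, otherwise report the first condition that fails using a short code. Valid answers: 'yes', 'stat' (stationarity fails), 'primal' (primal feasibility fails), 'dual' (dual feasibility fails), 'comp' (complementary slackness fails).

Gradient of f: grad f(x) = Q x + c = (2, -6)
Constraint values g_i(x) = a_i^T x - b_i:
  g_1((1, -2)) = -4
Stationarity residual: grad f(x) + sum_i lambda_i a_i = (0, 0)
  -> stationarity OK
Primal feasibility (all g_i <= 0): OK
Dual feasibility (all lambda_i >= 0): OK
Complementary slackness (lambda_i * g_i(x) = 0 for all i): FAILS

Verdict: the first failing condition is complementary_slackness -> comp.

comp


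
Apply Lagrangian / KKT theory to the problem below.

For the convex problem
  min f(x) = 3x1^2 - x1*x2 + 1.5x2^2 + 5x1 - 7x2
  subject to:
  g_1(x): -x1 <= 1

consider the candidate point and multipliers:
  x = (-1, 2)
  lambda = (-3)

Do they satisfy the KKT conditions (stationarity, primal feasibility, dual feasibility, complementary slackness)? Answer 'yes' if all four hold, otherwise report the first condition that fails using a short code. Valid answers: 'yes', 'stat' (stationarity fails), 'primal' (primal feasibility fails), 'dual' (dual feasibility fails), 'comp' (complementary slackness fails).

Gradient of f: grad f(x) = Q x + c = (-3, 0)
Constraint values g_i(x) = a_i^T x - b_i:
  g_1((-1, 2)) = 0
Stationarity residual: grad f(x) + sum_i lambda_i a_i = (0, 0)
  -> stationarity OK
Primal feasibility (all g_i <= 0): OK
Dual feasibility (all lambda_i >= 0): FAILS
Complementary slackness (lambda_i * g_i(x) = 0 for all i): OK

Verdict: the first failing condition is dual_feasibility -> dual.

dual


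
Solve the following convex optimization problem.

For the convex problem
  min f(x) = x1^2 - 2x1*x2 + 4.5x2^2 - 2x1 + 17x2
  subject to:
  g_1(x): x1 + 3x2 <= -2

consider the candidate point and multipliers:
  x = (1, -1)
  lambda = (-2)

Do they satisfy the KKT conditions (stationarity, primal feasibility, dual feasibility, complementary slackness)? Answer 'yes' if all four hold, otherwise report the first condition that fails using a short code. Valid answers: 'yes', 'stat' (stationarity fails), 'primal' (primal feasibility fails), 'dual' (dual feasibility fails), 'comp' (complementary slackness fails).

Gradient of f: grad f(x) = Q x + c = (2, 6)
Constraint values g_i(x) = a_i^T x - b_i:
  g_1((1, -1)) = 0
Stationarity residual: grad f(x) + sum_i lambda_i a_i = (0, 0)
  -> stationarity OK
Primal feasibility (all g_i <= 0): OK
Dual feasibility (all lambda_i >= 0): FAILS
Complementary slackness (lambda_i * g_i(x) = 0 for all i): OK

Verdict: the first failing condition is dual_feasibility -> dual.

dual


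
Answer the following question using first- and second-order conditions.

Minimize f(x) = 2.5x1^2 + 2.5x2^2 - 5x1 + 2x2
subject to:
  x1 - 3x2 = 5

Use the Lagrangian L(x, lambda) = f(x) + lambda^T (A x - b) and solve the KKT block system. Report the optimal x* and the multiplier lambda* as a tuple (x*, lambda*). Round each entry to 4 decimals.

Form the Lagrangian:
  L(x, lambda) = (1/2) x^T Q x + c^T x + lambda^T (A x - b)
Stationarity (grad_x L = 0): Q x + c + A^T lambda = 0.
Primal feasibility: A x = b.

This gives the KKT block system:
  [ Q   A^T ] [ x     ]   [-c ]
  [ A    0  ] [ lambda ] = [ b ]

Solving the linear system:
  x*      = (1.28, -1.24)
  lambda* = (-1.4)
  f(x*)   = -0.94

x* = (1.28, -1.24), lambda* = (-1.4)


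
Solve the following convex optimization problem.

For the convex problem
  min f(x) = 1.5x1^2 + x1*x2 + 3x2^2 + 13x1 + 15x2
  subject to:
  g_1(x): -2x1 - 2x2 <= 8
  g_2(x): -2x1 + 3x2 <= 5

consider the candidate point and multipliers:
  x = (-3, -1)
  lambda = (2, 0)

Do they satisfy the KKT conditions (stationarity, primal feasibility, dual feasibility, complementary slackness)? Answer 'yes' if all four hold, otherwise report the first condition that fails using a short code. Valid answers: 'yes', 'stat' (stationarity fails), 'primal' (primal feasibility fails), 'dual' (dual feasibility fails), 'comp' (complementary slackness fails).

Gradient of f: grad f(x) = Q x + c = (3, 6)
Constraint values g_i(x) = a_i^T x - b_i:
  g_1((-3, -1)) = 0
  g_2((-3, -1)) = -2
Stationarity residual: grad f(x) + sum_i lambda_i a_i = (-1, 2)
  -> stationarity FAILS
Primal feasibility (all g_i <= 0): OK
Dual feasibility (all lambda_i >= 0): OK
Complementary slackness (lambda_i * g_i(x) = 0 for all i): OK

Verdict: the first failing condition is stationarity -> stat.

stat
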